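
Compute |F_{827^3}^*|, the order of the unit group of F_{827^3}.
|F_{827^3}^*| = 565609282

F_{827^3} has 827^3 = 565609283 elements; its multiplicative group consists of all nonzero elements, so |F_{827^3}^*| = 565609283 - 1 = 565609282. (It is cyclic since any finite subgroup of the multiplicative group of a field is cyclic.)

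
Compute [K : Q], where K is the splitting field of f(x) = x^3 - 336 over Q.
[K : Q] = 6

The roots of x^3 - 336 are ∛336, ω∛336, ω^2∛336 where ω = e^(2πi/3) is a primitive cube root of unity, so K = Q(∛336, ω). Now [Q(∛336):Q] = 3 (since 336 is not a perfect cube, x^3 - 336 is irreducible) and [Q(ω):Q] = 2. Both 2 and 3 divide [K:Q], and [K:Q] ≤ 3·2 = 6, so [K:Q] = 6. (Equivalently: Q(∛336) ⊂ R but ω ∉ R, so [K : Q(∛336)] = 2.)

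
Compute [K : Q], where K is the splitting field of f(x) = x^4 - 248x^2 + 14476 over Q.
[K : Q] = 4

Solving the quadratic in x^2: x^2 = (248 ± √(248^2 - 4·14476))/2 = (248 ± √3600)/2 = (248 ± 60)/2, giving x^2 = 94 or x^2 = 154. So f(x) = (x^2 - 94)(x^2 - 154) and the roots of f are ±√94, ±√154. Hence the splitting field is K = Q(√94, √154). Since 94 and 154 are distinct squarefree integers > 1, their product 14476 is not a perfect square, so √154 ∉ Q(√94). By the tower law [K:Q] = [Q(√94,√154):Q(√94)] · [Q(√94):Q] = 2 · 2 = 4.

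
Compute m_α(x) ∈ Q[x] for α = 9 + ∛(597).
m_α(x) = x^3 - 27x^2 + 243x - 1326

Set β = α - 9 = ∛(597), so β^3 = 597. Then (α - 9)^3 - 597 = 0, i.e. α is a root of g(x) = (x - 9)^3 - 597 = x^3 - 27x^2 + 243x - 1326. Since g(x) = h(x - 9) where h(x) = x^3 - 597, and h is irreducible over Q (because 597 is not a perfect cube, so h has no rational root, and a monic cubic with no rational root is irreducible), g is also irreducible (irreducibility is preserved under the substitution x → x - 9). Hence m_α(x) = x^3 - 27x^2 + 243x - 1326.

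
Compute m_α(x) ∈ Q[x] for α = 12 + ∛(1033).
m_α(x) = x^3 - 36x^2 + 432x - 2761

Set β = α - 12 = ∛(1033), so β^3 = 1033. Then (α - 12)^3 - 1033 = 0, i.e. α is a root of g(x) = (x - 12)^3 - 1033 = x^3 - 36x^2 + 432x - 2761. Since g(x) = h(x - 12) where h(x) = x^3 - 1033, and h is irreducible over Q (because 1033 is not a perfect cube, so h has no rational root, and a monic cubic with no rational root is irreducible), g is also irreducible (irreducibility is preserved under the substitution x → x - 12). Hence m_α(x) = x^3 - 36x^2 + 432x - 2761.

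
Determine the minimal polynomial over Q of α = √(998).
m_α(x) = x^2 - 998

α satisfies α^2 - 998 = 0, so x^2 - 998 annihilates α. Since d = 998 is squarefree and ≠ 1, it is not a perfect square in Q, so x^2 - 998 has no rational root and is therefore irreducible over Q (a degree-2 polynomial over a field is irreducible iff it has no root). Hence m_α(x) = x^2 - 998.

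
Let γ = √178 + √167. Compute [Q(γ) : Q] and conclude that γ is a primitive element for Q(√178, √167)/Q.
[Q(γ) : Q] = 4 (equivalently, Q(γ) = Q(√178, √167))

Obviously Q(γ) ⊆ Q(√178, √167), and [Q(√178, √167):Q] = 4 (since 178, 167 are distinct squarefree integers > 1 with 29726 not a perfect square). To show equality we compute the minimal polynomial of γ. From γ = √178 + √167: γ^2 = 178 + 2√(29726) + 167 = 345 + 2√(29726), so γ^2 - 345 = 2√(29726); squaring, (γ^2 - 345)^2 = 4·29726, i.e. γ^4 - 690γ^2 + 119025 - 118904 = 0, i.e. γ^4 - 690γ^2 + 121 = 0. So γ is a root of x^4 - 690x^2 + 121. This polynomial is irreducible over Q: it has no rational root (each ±√178 ± √167 is irrational), and any factorization into two quadratics over Q would force √(29726) ∈ Q (pairing opposite roots) or √178, √167 ∈ Q (other pairings), all impossible. Hence [Q(γ):Q] = 4 = [Q(√178, √167):Q], so Q(γ) = Q(√178, √167).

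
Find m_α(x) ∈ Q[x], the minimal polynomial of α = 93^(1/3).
m_α(x) = x^3 - 93

α satisfies α^3 = 93, so x^3 - 93 annihilates α. By the rational root test, a rational root p/q (in lowest terms) of x^3 - 93 would satisfy p^3 = 93 q^3, forcing q = 1 and p^3 = 93; but 93 is not a perfect cube, contradiction. A monic cubic over Q with no rational root is irreducible (any nontrivial factorization would include a linear factor). Hence x^3 - 93 is the minimal polynomial of α, and in particular [Q(α):Q] = 3.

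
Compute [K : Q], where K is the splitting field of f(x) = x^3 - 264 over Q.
[K : Q] = 6

The roots of x^3 - 264 are ∛264, ω∛264, ω^2∛264 where ω = e^(2πi/3) is a primitive cube root of unity, so K = Q(∛264, ω). Now [Q(∛264):Q] = 3 (since 264 is not a perfect cube, x^3 - 264 is irreducible) and [Q(ω):Q] = 2. Both 2 and 3 divide [K:Q], and [K:Q] ≤ 3·2 = 6, so [K:Q] = 6. (Equivalently: Q(∛264) ⊂ R but ω ∉ R, so [K : Q(∛264)] = 2.)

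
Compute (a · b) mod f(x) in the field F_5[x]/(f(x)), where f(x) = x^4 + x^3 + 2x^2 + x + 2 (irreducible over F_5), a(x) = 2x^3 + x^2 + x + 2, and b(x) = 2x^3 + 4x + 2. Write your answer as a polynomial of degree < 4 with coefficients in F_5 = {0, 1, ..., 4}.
a · b ≡ 3x^3 + 2x^2 + 1 (mod f(x))

Multiply in F_5[x]: a(x)·b(x) = (2x^3 + x^2 + x + 2)·(2x^3 + 4x + 2) = 4x^6 + 2x^5 + 2x^3 + x^2 + 4. This has degree ≥ 4, so divide by f(x) over F_5: 4x^6 + 2x^5 + 2x^3 + x^2 + 4 = (4x^2 + 3x + 4)·(x^4 + x^3 + 2x^2 + x + 2) + (3x^3 + 2x^2 + 1). Hence a·b ≡ 3x^3 + 2x^2 + 1 (mod f). (F_5[x]/(f) is a field with 5^4 = 625 elements since f is irreducible of degree 4.)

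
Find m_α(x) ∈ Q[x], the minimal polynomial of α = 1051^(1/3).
m_α(x) = x^3 - 1051

α satisfies α^3 = 1051, so x^3 - 1051 annihilates α. By the rational root test, a rational root p/q (in lowest terms) of x^3 - 1051 would satisfy p^3 = 1051 q^3, forcing q = 1 and p^3 = 1051; but 1051 is not a perfect cube, contradiction. A monic cubic over Q with no rational root is irreducible (any nontrivial factorization would include a linear factor). Hence x^3 - 1051 is the minimal polynomial of α, and in particular [Q(α):Q] = 3.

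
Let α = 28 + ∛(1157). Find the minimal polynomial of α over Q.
m_α(x) = x^3 - 84x^2 + 2352x - 23109

Set β = α - 28 = ∛(1157), so β^3 = 1157. Then (α - 28)^3 - 1157 = 0, i.e. α is a root of g(x) = (x - 28)^3 - 1157 = x^3 - 84x^2 + 2352x - 23109. Since g(x) = h(x - 28) where h(x) = x^3 - 1157, and h is irreducible over Q (because 1157 is not a perfect cube, so h has no rational root, and a monic cubic with no rational root is irreducible), g is also irreducible (irreducibility is preserved under the substitution x → x - 28). Hence m_α(x) = x^3 - 84x^2 + 2352x - 23109.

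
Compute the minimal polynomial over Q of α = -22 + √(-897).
m_α(x) = x^2 + 44x + 1381

From α + 22 = √(-897), squaring gives (α + 22)^2 = -897, i.e. α^2 + 44α + 484 = -897, so α^2 + 44α + 1381 = 0. The discriminant of x^2 + 44x + 1381 is (44)^2 - 4·(1381) = 1936 - 5524 = -3588, and 4·(-897) is not a perfect square in Q since -897 is squarefree and ≠ 1. Hence x^2 + 44x + 1381 is irreducible over Q and is the minimal polynomial of α.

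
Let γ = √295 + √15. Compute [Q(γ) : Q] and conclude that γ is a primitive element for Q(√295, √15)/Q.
[Q(γ) : Q] = 4 (equivalently, Q(γ) = Q(√295, √15))

Obviously Q(γ) ⊆ Q(√295, √15), and [Q(√295, √15):Q] = 4 (since 295, 15 are distinct squarefree integers > 1 with 4425 not a perfect square). To show equality we compute the minimal polynomial of γ. From γ = √295 + √15: γ^2 = 295 + 2√(4425) + 15 = 310 + 2√(4425), so γ^2 - 310 = 2√(4425); squaring, (γ^2 - 310)^2 = 4·4425, i.e. γ^4 - 620γ^2 + 96100 - 17700 = 0, i.e. γ^4 - 620γ^2 + 78400 = 0. So γ is a root of x^4 - 620x^2 + 78400. This polynomial is irreducible over Q: it has no rational root (each ±√295 ± √15 is irrational), and any factorization into two quadratics over Q would force √(4425) ∈ Q (pairing opposite roots) or √295, √15 ∈ Q (other pairings), all impossible. Hence [Q(γ):Q] = 4 = [Q(√295, √15):Q], so Q(γ) = Q(√295, √15).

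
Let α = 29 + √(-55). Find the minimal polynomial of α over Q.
m_α(x) = x^2 - 58x + 896

From α - 29 = √(-55), squaring gives (α - 29)^2 = -55, i.e. α^2 - 58α + 841 = -55, so α^2 - 58α + 896 = 0. The discriminant of x^2 - 58x + 896 is (-58)^2 - 4·(896) = 3364 - 3584 = -220, and 4·(-55) is not a perfect square in Q since -55 is squarefree and ≠ 1. Hence x^2 - 58x + 896 is irreducible over Q and is the minimal polynomial of α.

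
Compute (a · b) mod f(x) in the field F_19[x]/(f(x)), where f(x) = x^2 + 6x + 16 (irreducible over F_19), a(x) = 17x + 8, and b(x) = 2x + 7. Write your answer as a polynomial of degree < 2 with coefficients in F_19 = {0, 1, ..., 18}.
a · b ≡ 7x + 6 (mod f(x))

Multiply in F_19[x]: a(x)·b(x) = (17x + 8)·(2x + 7) = 15x^2 + 2x + 18. This has degree ≥ 2, so divide by f(x) over F_19: 15x^2 + 2x + 18 = (15)·(x^2 + 6x + 16) + (7x + 6). Hence a·b ≡ 7x + 6 (mod f). (F_19[x]/(f) is a field with 19^2 = 361 elements since f is irreducible of degree 2.)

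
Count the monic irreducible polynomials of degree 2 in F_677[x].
There are 228826 monic irreducible polynomials of degree 2 over F_677

Each element of F_{677^2} that lies in no proper subfield is a root of exactly one monic irreducible of degree 2 over F_677, and each such polynomial has 2 distinct roots in F_{677^2}. By Möbius inversion the count is N_677(2) = (1/2) Σ_{d|2} μ(2/d) · 677^d = (1/2)(μ(2)·677^1 + μ(1)·677^2) = 457652/2 = 228826.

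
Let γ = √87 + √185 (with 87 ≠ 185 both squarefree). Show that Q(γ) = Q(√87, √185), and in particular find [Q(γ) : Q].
[Q(γ) : Q] = 4 (equivalently, Q(γ) = Q(√87, √185))

Obviously Q(γ) ⊆ Q(√87, √185), and [Q(√87, √185):Q] = 4 (since 87, 185 are distinct squarefree integers > 1 with 16095 not a perfect square). To show equality we compute the minimal polynomial of γ. From γ = √87 + √185: γ^2 = 87 + 2√(16095) + 185 = 272 + 2√(16095), so γ^2 - 272 = 2√(16095); squaring, (γ^2 - 272)^2 = 4·16095, i.e. γ^4 - 544γ^2 + 73984 - 64380 = 0, i.e. γ^4 - 544γ^2 + 9604 = 0. So γ is a root of x^4 - 544x^2 + 9604. This polynomial is irreducible over Q: it has no rational root (each ±√87 ± √185 is irrational), and any factorization into two quadratics over Q would force √(16095) ∈ Q (pairing opposite roots) or √87, √185 ∈ Q (other pairings), all impossible. Hence [Q(γ):Q] = 4 = [Q(√87, √185):Q], so Q(γ) = Q(√87, √185).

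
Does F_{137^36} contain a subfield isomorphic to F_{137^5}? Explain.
No: F_{137^5} is not a subfield of F_{137^36}

F_{p^m} embeds in F_{p^n} iff m | n. Here 5 ∤ 36 (since 36 = 7·5 + 1 with remainder 1 ≠ 0), so F_{137^5} is not a subfield of F_{137^36}. Equivalently: if it were, the tower law would give 5 = [F_{137^5}:F_137] dividing [F_{137^36}:F_137] = 36, contradiction.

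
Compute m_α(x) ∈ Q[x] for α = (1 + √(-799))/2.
m_α(x) = x^2 - x + 200

From 2α - 1 = √(-799), squaring gives (2α - 1)^2 = -799, i.e. 4α^2 - 4α + 1 = -799, so α^2 - α + (1 + 799)/4 = 0. Since -799 ≡ 1 (mod 4), (1 + 799)/4 = 200 ∈ Z. The polynomial x^2 - x + 200 has discriminant 1 - 4·(200) = -799, which is not a perfect square in Q (d = -799 is squarefree and ≠ 1), so x^2 - x + 200 is irreducible over Q. It is the minimal polynomial of α.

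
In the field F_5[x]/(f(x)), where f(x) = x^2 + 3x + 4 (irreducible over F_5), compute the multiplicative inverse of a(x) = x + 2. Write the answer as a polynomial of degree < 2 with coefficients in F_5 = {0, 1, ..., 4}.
a(x)^(-1) ≡ 2x + 2 (mod f(x))

Since f is irreducible over F_5, F_5[x]/(f) is a field and a(x) ≠ 0 has an inverse. Apply the extended Euclidean algorithm to f(x) and a(x) in F_5[x]: f(x) = (x + 1)·a(x) + (2). The last nonzero remainder is the constant 2 = gcd(f, a) in F_5. Back-substituting through the division chain expresses 2 = s(x)·a(x) + t(x)·f(x) with s(x) ≡ 4x + 4 (mod f), so (4x + 4)·a(x) ≡ 2 (mod f). Multiplying by 2^(-1) ≡ 3 in F_5 gives a(x)^(-1) ≡ 3·(4x + 4) ≡ 2x + 2 (mod f). Check: (x + 2)·(2x + 2) = 2x^2 + x + 4 ≡ 1 (mod x^2 + 3x + 4).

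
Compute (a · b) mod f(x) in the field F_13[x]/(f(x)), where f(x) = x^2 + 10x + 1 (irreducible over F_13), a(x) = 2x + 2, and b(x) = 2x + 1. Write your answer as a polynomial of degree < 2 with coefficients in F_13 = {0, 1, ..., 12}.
a · b ≡ 5x + 11 (mod f(x))

Multiply in F_13[x]: a(x)·b(x) = (2x + 2)·(2x + 1) = 4x^2 + 6x + 2. This has degree ≥ 2, so divide by f(x) over F_13: 4x^2 + 6x + 2 = (4)·(x^2 + 10x + 1) + (5x + 11). Hence a·b ≡ 5x + 11 (mod f). (F_13[x]/(f) is a field with 13^2 = 169 elements since f is irreducible of degree 2.)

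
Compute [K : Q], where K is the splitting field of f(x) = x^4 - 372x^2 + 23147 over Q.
[K : Q] = 4

Solving the quadratic in x^2: x^2 = (372 ± √(372^2 - 4·23147))/2 = (372 ± √45796)/2 = (372 ± 214)/2, giving x^2 = 79 or x^2 = 293. So f(x) = (x^2 - 79)(x^2 - 293) and the roots of f are ±√79, ±√293. Hence the splitting field is K = Q(√79, √293). Since 79 and 293 are distinct squarefree integers > 1, their product 23147 is not a perfect square, so √293 ∉ Q(√79). By the tower law [K:Q] = [Q(√79,√293):Q(√79)] · [Q(√79):Q] = 2 · 2 = 4.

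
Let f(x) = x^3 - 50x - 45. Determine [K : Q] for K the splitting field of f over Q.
[K : Q] = 6

By the rational root test, any rational root of the monic integer polynomial f(x) = x^3 - 50x - 45 must be an integer dividing the constant term -45, i.e. one of ±{1, 3, 5, 9, 15, 45}. Evaluating: f(1) = -94, f(-1) = 4, f(3) = -168, f(-3) = 78, f(5) = -170, f(-5) = 80, f(9) = 234, f(-9) = -324, f(15) = 2580, f(-15) = -2670, f(45) = 88830, f(-45) = -88920; none is 0, so f has no rational root and is therefore irreducible over Q (a cubic with no linear factor over a field is irreducible). For an irreducible cubic, the Galois group is A_3 or S_3 according as the discriminant disc(f) = -4a^3 - 27b^2 = -4·(-50)^3 - 27·(-45)^2 = 445325 is or is not a square in Q. Here disc(f) = 445325 is not a perfect square in Q, so the Galois group of f over Q is not contained in A_3 and must be all of S_3. The splitting field has degree |S_3| = 6 over Q, so [K : Q] = 6.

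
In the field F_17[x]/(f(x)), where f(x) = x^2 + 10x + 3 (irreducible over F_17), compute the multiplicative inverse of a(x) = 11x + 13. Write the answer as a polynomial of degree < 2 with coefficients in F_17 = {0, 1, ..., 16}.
a(x)^(-1) ≡ 2x + 13 (mod f(x))

Since f is irreducible over F_17, F_17[x]/(f) is a field and a(x) ≠ 0 has an inverse. Apply the extended Euclidean algorithm to f(x) and a(x) in F_17[x]: f(x) = (14x + 6)·a(x) + (10). The last nonzero remainder is the constant 10 = gcd(f, a) in F_17. Back-substituting through the division chain expresses 10 = s(x)·a(x) + t(x)·f(x) with s(x) ≡ 3x + 11 (mod f), so (3x + 11)·a(x) ≡ 10 (mod f). Multiplying by 10^(-1) ≡ 12 in F_17 gives a(x)^(-1) ≡ 12·(3x + 11) ≡ 2x + 13 (mod f). Check: (11x + 13)·(2x + 13) = 5x^2 + 16x + 16 ≡ 1 (mod x^2 + 10x + 3).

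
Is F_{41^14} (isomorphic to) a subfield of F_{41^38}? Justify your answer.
No: F_{41^14} is not a subfield of F_{41^38}

F_{p^m} embeds in F_{p^n} iff m | n. Here 14 ∤ 38 (since 38 = 2·14 + 10 with remainder 10 ≠ 0), so F_{41^14} is not a subfield of F_{41^38}. Equivalently: if it were, the tower law would give 14 = [F_{41^14}:F_41] dividing [F_{41^38}:F_41] = 38, contradiction.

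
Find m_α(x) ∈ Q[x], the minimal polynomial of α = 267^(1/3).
m_α(x) = x^3 - 267

α satisfies α^3 = 267, so x^3 - 267 annihilates α. By the rational root test, a rational root p/q (in lowest terms) of x^3 - 267 would satisfy p^3 = 267 q^3, forcing q = 1 and p^3 = 267; but 267 is not a perfect cube, contradiction. A monic cubic over Q with no rational root is irreducible (any nontrivial factorization would include a linear factor). Hence x^3 - 267 is the minimal polynomial of α, and in particular [Q(α):Q] = 3.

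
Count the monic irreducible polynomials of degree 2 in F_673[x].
There are 226128 monic irreducible polynomials of degree 2 over F_673

Each element of F_{673^2} that lies in no proper subfield is a root of exactly one monic irreducible of degree 2 over F_673, and each such polynomial has 2 distinct roots in F_{673^2}. By Möbius inversion the count is N_673(2) = (1/2) Σ_{d|2} μ(2/d) · 673^d = (1/2)(μ(2)·673^1 + μ(1)·673^2) = 452256/2 = 226128.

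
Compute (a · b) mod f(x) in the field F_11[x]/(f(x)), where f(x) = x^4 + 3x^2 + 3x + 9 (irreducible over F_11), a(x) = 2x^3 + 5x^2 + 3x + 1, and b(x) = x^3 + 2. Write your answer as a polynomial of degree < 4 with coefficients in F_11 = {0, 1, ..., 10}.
a · b ≡ 6x^3 + 8x^2 + 3x + 7 (mod f(x))

Multiply in F_11[x]: a(x)·b(x) = (2x^3 + 5x^2 + 3x + 1)·(x^3 + 2) = 2x^6 + 5x^5 + 3x^4 + 5x^3 + 10x^2 + 6x + 2. This has degree ≥ 4, so divide by f(x) over F_11: 2x^6 + 5x^5 + 3x^4 + 5x^3 + 10x^2 + 6x + 2 = (2x^2 + 5x + 8)·(x^4 + 3x^2 + 3x + 9) + (6x^3 + 8x^2 + 3x + 7). Hence a·b ≡ 6x^3 + 8x^2 + 3x + 7 (mod f). (F_11[x]/(f) is a field with 11^4 = 14641 elements since f is irreducible of degree 4.)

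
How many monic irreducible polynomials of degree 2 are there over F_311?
There are 48205 monic irreducible polynomials of degree 2 over F_311

Each element of F_{311^2} that lies in no proper subfield is a root of exactly one monic irreducible of degree 2 over F_311, and each such polynomial has 2 distinct roots in F_{311^2}. By Möbius inversion the count is N_311(2) = (1/2) Σ_{d|2} μ(2/d) · 311^d = (1/2)(μ(2)·311^1 + μ(1)·311^2) = 96410/2 = 48205.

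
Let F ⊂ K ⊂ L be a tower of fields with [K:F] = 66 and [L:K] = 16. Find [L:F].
[L:F] = 1056

The tower law says that for any tower of field extensions F ⊂ K ⊂ L with finite degrees, [L:F] = [L:K] · [K:F]. Here this gives [L:F] = 16 · 66 = 1056.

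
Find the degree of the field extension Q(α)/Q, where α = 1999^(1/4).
[Q(α):Q] = 4

α is a root of x^4 - 1999. By Eisenstein's criterion at the prime p = 1999 (which divides the constant term 1999 but p^2 = 3996001 does not, since 1999 is squarefree), x^4 - 1999 is irreducible over Q. Hence [Q(α):Q] = 4.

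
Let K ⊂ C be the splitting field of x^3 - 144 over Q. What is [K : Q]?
[K : Q] = 6

The roots of x^3 - 144 are ∛144, ω∛144, ω^2∛144 where ω = e^(2πi/3) is a primitive cube root of unity, so K = Q(∛144, ω). Now [Q(∛144):Q] = 3 (since 144 is not a perfect cube, x^3 - 144 is irreducible) and [Q(ω):Q] = 2. Both 2 and 3 divide [K:Q], and [K:Q] ≤ 3·2 = 6, so [K:Q] = 6. (Equivalently: Q(∛144) ⊂ R but ω ∉ R, so [K : Q(∛144)] = 2.)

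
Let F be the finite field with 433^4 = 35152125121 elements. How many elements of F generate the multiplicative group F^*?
There are φ(35152125120) = 7775170560 primitive elements

F_q^* is cyclic of order q - 1 = 35152125120. A cyclic group of order m has exactly φ(m) generators. Here m = 35152125120 = 2^6 · 3^3 · 5 · 7 · 31 · 18749, so the number of primitive elements is φ(35152125120) = 7775170560.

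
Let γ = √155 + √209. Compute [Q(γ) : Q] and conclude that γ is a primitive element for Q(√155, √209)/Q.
[Q(γ) : Q] = 4 (equivalently, Q(γ) = Q(√155, √209))

Obviously Q(γ) ⊆ Q(√155, √209), and [Q(√155, √209):Q] = 4 (since 155, 209 are distinct squarefree integers > 1 with 32395 not a perfect square). To show equality we compute the minimal polynomial of γ. From γ = √155 + √209: γ^2 = 155 + 2√(32395) + 209 = 364 + 2√(32395), so γ^2 - 364 = 2√(32395); squaring, (γ^2 - 364)^2 = 4·32395, i.e. γ^4 - 728γ^2 + 132496 - 129580 = 0, i.e. γ^4 - 728γ^2 + 2916 = 0. So γ is a root of x^4 - 728x^2 + 2916. This polynomial is irreducible over Q: it has no rational root (each ±√155 ± √209 is irrational), and any factorization into two quadratics over Q would force √(32395) ∈ Q (pairing opposite roots) or √155, √209 ∈ Q (other pairings), all impossible. Hence [Q(γ):Q] = 4 = [Q(√155, √209):Q], so Q(γ) = Q(√155, √209).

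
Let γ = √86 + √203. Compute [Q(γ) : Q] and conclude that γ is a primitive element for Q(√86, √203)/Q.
[Q(γ) : Q] = 4 (equivalently, Q(γ) = Q(√86, √203))

Obviously Q(γ) ⊆ Q(√86, √203), and [Q(√86, √203):Q] = 4 (since 86, 203 are distinct squarefree integers > 1 with 17458 not a perfect square). To show equality we compute the minimal polynomial of γ. From γ = √86 + √203: γ^2 = 86 + 2√(17458) + 203 = 289 + 2√(17458), so γ^2 - 289 = 2√(17458); squaring, (γ^2 - 289)^2 = 4·17458, i.e. γ^4 - 578γ^2 + 83521 - 69832 = 0, i.e. γ^4 - 578γ^2 + 13689 = 0. So γ is a root of x^4 - 578x^2 + 13689. This polynomial is irreducible over Q: it has no rational root (each ±√86 ± √203 is irrational), and any factorization into two quadratics over Q would force √(17458) ∈ Q (pairing opposite roots) or √86, √203 ∈ Q (other pairings), all impossible. Hence [Q(γ):Q] = 4 = [Q(√86, √203):Q], so Q(γ) = Q(√86, √203).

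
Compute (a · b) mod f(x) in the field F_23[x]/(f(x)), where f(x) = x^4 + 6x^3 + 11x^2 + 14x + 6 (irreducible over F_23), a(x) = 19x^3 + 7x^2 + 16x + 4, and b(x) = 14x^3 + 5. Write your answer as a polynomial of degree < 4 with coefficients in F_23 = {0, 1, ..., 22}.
a · b ≡ 6x^3 + 14x^2 + 1 (mod f(x))

Multiply in F_23[x]: a(x)·b(x) = (19x^3 + 7x^2 + 16x + 4)·(14x^3 + 5) = 13x^6 + 6x^5 + 17x^4 + 13x^3 + 12x^2 + 11x + 20. This has degree ≥ 4, so divide by f(x) over F_23: 13x^6 + 6x^5 + 17x^4 + 13x^3 + 12x^2 + 11x + 20 = (13x^2 + 20x + 7)·(x^4 + 6x^3 + 11x^2 + 14x + 6) + (6x^3 + 14x^2 + 1). Hence a·b ≡ 6x^3 + 14x^2 + 1 (mod f). (F_23[x]/(f) is a field with 23^4 = 279841 elements since f is irreducible of degree 4.)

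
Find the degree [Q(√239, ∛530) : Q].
[Q(√239, ∛530) : Q] = 6

Let L = Q(√239, ∛530). Since Q(√239) ⊂ L and [Q(√239):Q] = 2, the tower law gives 2 | [L:Q]. Likewise Q(∛530) ⊂ L with [Q(∛530):Q] = 3 (because 530 is not a perfect cube), so 3 | [L:Q]. As gcd(2,3) = 1, [L:Q] is divisible by 6. Conversely L is generated over Q by √239 and ∛530, so [L:Q] ≤ 2·3 = 6. Therefore [Q(√239, ∛530) : Q] = 6.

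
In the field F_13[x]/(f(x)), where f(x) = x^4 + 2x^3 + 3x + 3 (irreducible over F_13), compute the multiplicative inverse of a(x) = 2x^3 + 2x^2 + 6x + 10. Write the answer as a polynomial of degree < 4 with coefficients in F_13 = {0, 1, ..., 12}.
a(x)^(-1) ≡ 3x^3 + 4x^2 + 10x + 1 (mod f(x))

Since f is irreducible over F_13, F_13[x]/(f) is a field and a(x) ≠ 0 has an inverse. Apply the extended Euclidean algorithm to f(x) and a(x) in F_13[x]: f(x) = (7x + 7)·a(x) + (9x^2 + 8x + 11);  a(x) = (6x + 5)·(9x^2 + 8x + 11) + (4x + 7);  (9x^2 + 8x + 11) = (12x + 7)·(4x + 7) + (1). The last nonzero remainder is the constant 1 = gcd(f, a) in F_13. Back-substituting through the division chain expresses 1 = s(x)·a(x) + t(x)·f(x) with s(x) ≡ 3x^3 + 4x^2 + 10x + 1 (mod f), so a(x)^(-1) ≡ s(x) = 3x^3 + 4x^2 + 10x + 1 (mod f). Check: (2x^3 + 2x^2 + 6x + 10)·(3x^3 + 4x^2 + 10x + 1) = 6x^6 + x^5 + 7x^4 + 11x^3 + 11x^2 + 2x + 10 ≡ 1 (mod x^4 + 2x^3 + 3x + 3).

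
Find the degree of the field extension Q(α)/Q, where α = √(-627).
[Q(α):Q] = 2

[Q(α):Q] equals the degree of the minimal polynomial of α. Here α^2 = -627 and x^2 + 627 is irreducible (d = -627 is squarefree, ≠ 1, hence not a square), so deg(m_α) = 2. Thus [Q(α):Q] = 2.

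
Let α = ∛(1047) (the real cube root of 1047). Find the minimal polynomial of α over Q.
m_α(x) = x^3 - 1047

α satisfies α^3 = 1047, so x^3 - 1047 annihilates α. By the rational root test, a rational root p/q (in lowest terms) of x^3 - 1047 would satisfy p^3 = 1047 q^3, forcing q = 1 and p^3 = 1047; but 1047 is not a perfect cube, contradiction. A monic cubic over Q with no rational root is irreducible (any nontrivial factorization would include a linear factor). Hence x^3 - 1047 is the minimal polynomial of α, and in particular [Q(α):Q] = 3.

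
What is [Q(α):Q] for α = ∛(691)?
[Q(α):Q] = 3

The minimal polynomial of α is x^3 - 691, irreducible over Q since 691 is not a perfect cube (so x^3 - 691 has no rational root). Hence [Q(α):Q] = deg(m_α) = 3.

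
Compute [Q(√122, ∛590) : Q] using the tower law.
[Q(√122, ∛590) : Q] = 6

Let L = Q(√122, ∛590). Since Q(√122) ⊂ L and [Q(√122):Q] = 2, the tower law gives 2 | [L:Q]. Likewise Q(∛590) ⊂ L with [Q(∛590):Q] = 3 (because 590 is not a perfect cube), so 3 | [L:Q]. As gcd(2,3) = 1, [L:Q] is divisible by 6. Conversely L is generated over Q by √122 and ∛590, so [L:Q] ≤ 2·3 = 6. Therefore [Q(√122, ∛590) : Q] = 6.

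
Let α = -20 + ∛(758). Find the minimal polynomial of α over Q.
m_α(x) = x^3 + 60x^2 + 1200x + 7242

Set β = α + 20 = ∛(758), so β^3 = 758. Then (α + 20)^3 - 758 = 0, i.e. α is a root of g(x) = (x + 20)^3 - 758 = x^3 + 60x^2 + 1200x + 7242. Since g(x) = h(x + 20) where h(x) = x^3 - 758, and h is irreducible over Q (because 758 is not a perfect cube, so h has no rational root, and a monic cubic with no rational root is irreducible), g is also irreducible (irreducibility is preserved under the substitution x → x + 20). Hence m_α(x) = x^3 + 60x^2 + 1200x + 7242.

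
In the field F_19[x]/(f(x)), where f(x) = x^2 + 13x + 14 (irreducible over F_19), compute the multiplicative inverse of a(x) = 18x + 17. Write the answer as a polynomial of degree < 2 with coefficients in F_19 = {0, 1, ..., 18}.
a(x)^(-1) ≡ 7x + 1 (mod f(x))

Since f is irreducible over F_19, F_19[x]/(f) is a field and a(x) ≠ 0 has an inverse. Apply the extended Euclidean algorithm to f(x) and a(x) in F_19[x]: f(x) = (18x + 8)·a(x) + (11). The last nonzero remainder is the constant 11 = gcd(f, a) in F_19. Back-substituting through the division chain expresses 11 = s(x)·a(x) + t(x)·f(x) with s(x) ≡ x + 11 (mod f), so (x + 11)·a(x) ≡ 11 (mod f). Multiplying by 11^(-1) ≡ 7 in F_19 gives a(x)^(-1) ≡ 7·(x + 11) ≡ 7x + 1 (mod f). Check: (18x + 17)·(7x + 1) = 12x^2 + 4x + 17 ≡ 1 (mod x^2 + 13x + 14).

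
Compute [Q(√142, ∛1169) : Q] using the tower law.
[Q(√142, ∛1169) : Q] = 6

Let L = Q(√142, ∛1169). Since Q(√142) ⊂ L and [Q(√142):Q] = 2, the tower law gives 2 | [L:Q]. Likewise Q(∛1169) ⊂ L with [Q(∛1169):Q] = 3 (because 1169 is not a perfect cube), so 3 | [L:Q]. As gcd(2,3) = 1, [L:Q] is divisible by 6. Conversely L is generated over Q by √142 and ∛1169, so [L:Q] ≤ 2·3 = 6. Therefore [Q(√142, ∛1169) : Q] = 6.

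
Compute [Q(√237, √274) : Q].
[Q(√237, √274) : Q] = 4

[Q(√237):Q] = 2 (min poly x^2 - 237, irreducible since 237 is squarefree > 1). For the top step, suppose √274 ∈ Q(√237), say √274 = c + d√237 with c, d ∈ Q. Squaring: 274 = c^2 + 237d^2 + 2cd√237. Since √237 ∉ Q this forces 2cd = 0. If d = 0 then √274 = c ∈ Q, contradicting 274 squarefree > 1. If c = 0 then 274 = 237d^2, so 237·274 = (237d)^2 is a perfect square in Q — but 237·274 = 64938 is not a perfect square (since 237 and 274 are distinct squarefree integers). Contradiction. Hence √274 ∉ Q(√237), so x^2 - 274 stays irreducible over Q(√237) and [Q(√237, √274) : Q(√237)] = 2. By the tower law, [Q(√237, √274) : Q] = 2 · 2 = 4.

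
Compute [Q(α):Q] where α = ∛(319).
[Q(α):Q] = 3

The minimal polynomial of α is x^3 - 319, irreducible over Q since 319 is not a perfect cube (so x^3 - 319 has no rational root). Hence [Q(α):Q] = deg(m_α) = 3.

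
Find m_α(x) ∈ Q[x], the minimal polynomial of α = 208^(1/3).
m_α(x) = x^3 - 208

α satisfies α^3 = 208, so x^3 - 208 annihilates α. By the rational root test, a rational root p/q (in lowest terms) of x^3 - 208 would satisfy p^3 = 208 q^3, forcing q = 1 and p^3 = 208; but 208 is not a perfect cube, contradiction. A monic cubic over Q with no rational root is irreducible (any nontrivial factorization would include a linear factor). Hence x^3 - 208 is the minimal polynomial of α, and in particular [Q(α):Q] = 3.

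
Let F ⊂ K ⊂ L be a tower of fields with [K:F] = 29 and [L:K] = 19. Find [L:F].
[L:F] = 551

The tower law says that for any tower of field extensions F ⊂ K ⊂ L with finite degrees, [L:F] = [L:K] · [K:F]. Here this gives [L:F] = 19 · 29 = 551.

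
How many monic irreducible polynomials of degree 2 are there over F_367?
There are 67161 monic irreducible polynomials of degree 2 over F_367

Each element of F_{367^2} that lies in no proper subfield is a root of exactly one monic irreducible of degree 2 over F_367, and each such polynomial has 2 distinct roots in F_{367^2}. By Möbius inversion the count is N_367(2) = (1/2) Σ_{d|2} μ(2/d) · 367^d = (1/2)(μ(2)·367^1 + μ(1)·367^2) = 134322/2 = 67161.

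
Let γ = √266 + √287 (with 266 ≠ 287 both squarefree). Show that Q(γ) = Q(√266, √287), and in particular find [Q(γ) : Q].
[Q(γ) : Q] = 4 (equivalently, Q(γ) = Q(√266, √287))

Obviously Q(γ) ⊆ Q(√266, √287), and [Q(√266, √287):Q] = 4 (since 266, 287 are distinct squarefree integers > 1 with 76342 not a perfect square). To show equality we compute the minimal polynomial of γ. From γ = √266 + √287: γ^2 = 266 + 2√(76342) + 287 = 553 + 2√(76342), so γ^2 - 553 = 2√(76342); squaring, (γ^2 - 553)^2 = 4·76342, i.e. γ^4 - 1106γ^2 + 305809 - 305368 = 0, i.e. γ^4 - 1106γ^2 + 441 = 0. So γ is a root of x^4 - 1106x^2 + 441. This polynomial is irreducible over Q: it has no rational root (each ±√266 ± √287 is irrational), and any factorization into two quadratics over Q would force √(76342) ∈ Q (pairing opposite roots) or √266, √287 ∈ Q (other pairings), all impossible. Hence [Q(γ):Q] = 4 = [Q(√266, √287):Q], so Q(γ) = Q(√266, √287).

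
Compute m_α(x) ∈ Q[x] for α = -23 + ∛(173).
m_α(x) = x^3 + 69x^2 + 1587x + 11994

Set β = α + 23 = ∛(173), so β^3 = 173. Then (α + 23)^3 - 173 = 0, i.e. α is a root of g(x) = (x + 23)^3 - 173 = x^3 + 69x^2 + 1587x + 11994. Since g(x) = h(x + 23) where h(x) = x^3 - 173, and h is irreducible over Q (because 173 is not a perfect cube, so h has no rational root, and a monic cubic with no rational root is irreducible), g is also irreducible (irreducibility is preserved under the substitution x → x + 23). Hence m_α(x) = x^3 + 69x^2 + 1587x + 11994.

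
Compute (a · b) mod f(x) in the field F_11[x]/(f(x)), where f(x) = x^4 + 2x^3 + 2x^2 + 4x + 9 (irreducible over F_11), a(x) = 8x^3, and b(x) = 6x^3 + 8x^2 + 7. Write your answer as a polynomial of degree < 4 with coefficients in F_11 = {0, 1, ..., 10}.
a · b ≡ 3x^3 + 2x^2 + 9x + 2 (mod f(x))

Multiply in F_11[x]: a(x)·b(x) = (8x^3)·(6x^3 + 8x^2 + 7) = 4x^6 + 9x^5 + x^3. This has degree ≥ 4, so divide by f(x) over F_11: 4x^6 + 9x^5 + x^3 = (4x^2 + x + 1)·(x^4 + 2x^3 + 2x^2 + 4x + 9) + (3x^3 + 2x^2 + 9x + 2). Hence a·b ≡ 3x^3 + 2x^2 + 9x + 2 (mod f). (F_11[x]/(f) is a field with 11^4 = 14641 elements since f is irreducible of degree 4.)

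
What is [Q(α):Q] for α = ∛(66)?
[Q(α):Q] = 3

The minimal polynomial of α is x^3 - 66, irreducible over Q since 66 is not a perfect cube (so x^3 - 66 has no rational root). Hence [Q(α):Q] = deg(m_α) = 3.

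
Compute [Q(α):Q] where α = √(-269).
[Q(α):Q] = 2

[Q(α):Q] equals the degree of the minimal polynomial of α. Here α^2 = -269 and x^2 + 269 is irreducible (d = -269 is squarefree, ≠ 1, hence not a square), so deg(m_α) = 2. Thus [Q(α):Q] = 2.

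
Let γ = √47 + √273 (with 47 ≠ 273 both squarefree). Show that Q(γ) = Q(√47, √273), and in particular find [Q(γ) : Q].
[Q(γ) : Q] = 4 (equivalently, Q(γ) = Q(√47, √273))

Obviously Q(γ) ⊆ Q(√47, √273), and [Q(√47, √273):Q] = 4 (since 47, 273 are distinct squarefree integers > 1 with 12831 not a perfect square). To show equality we compute the minimal polynomial of γ. From γ = √47 + √273: γ^2 = 47 + 2√(12831) + 273 = 320 + 2√(12831), so γ^2 - 320 = 2√(12831); squaring, (γ^2 - 320)^2 = 4·12831, i.e. γ^4 - 640γ^2 + 102400 - 51324 = 0, i.e. γ^4 - 640γ^2 + 51076 = 0. So γ is a root of x^4 - 640x^2 + 51076. This polynomial is irreducible over Q: it has no rational root (each ±√47 ± √273 is irrational), and any factorization into two quadratics over Q would force √(12831) ∈ Q (pairing opposite roots) or √47, √273 ∈ Q (other pairings), all impossible. Hence [Q(γ):Q] = 4 = [Q(√47, √273):Q], so Q(γ) = Q(√47, √273).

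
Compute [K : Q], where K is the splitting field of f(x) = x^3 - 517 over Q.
[K : Q] = 6

The roots of x^3 - 517 are ∛517, ω∛517, ω^2∛517 where ω = e^(2πi/3) is a primitive cube root of unity, so K = Q(∛517, ω). Now [Q(∛517):Q] = 3 (since 517 is not a perfect cube, x^3 - 517 is irreducible) and [Q(ω):Q] = 2. Both 2 and 3 divide [K:Q], and [K:Q] ≤ 3·2 = 6, so [K:Q] = 6. (Equivalently: Q(∛517) ⊂ R but ω ∉ R, so [K : Q(∛517)] = 2.)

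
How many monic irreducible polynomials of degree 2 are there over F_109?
There are 5886 monic irreducible polynomials of degree 2 over F_109

Each element of F_{109^2} that lies in no proper subfield is a root of exactly one monic irreducible of degree 2 over F_109, and each such polynomial has 2 distinct roots in F_{109^2}. By Möbius inversion the count is N_109(2) = (1/2) Σ_{d|2} μ(2/d) · 109^d = (1/2)(μ(2)·109^1 + μ(1)·109^2) = 11772/2 = 5886.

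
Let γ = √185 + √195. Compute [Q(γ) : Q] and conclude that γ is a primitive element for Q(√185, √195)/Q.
[Q(γ) : Q] = 4 (equivalently, Q(γ) = Q(√185, √195))

Obviously Q(γ) ⊆ Q(√185, √195), and [Q(√185, √195):Q] = 4 (since 185, 195 are distinct squarefree integers > 1 with 36075 not a perfect square). To show equality we compute the minimal polynomial of γ. From γ = √185 + √195: γ^2 = 185 + 2√(36075) + 195 = 380 + 2√(36075), so γ^2 - 380 = 2√(36075); squaring, (γ^2 - 380)^2 = 4·36075, i.e. γ^4 - 760γ^2 + 144400 - 144300 = 0, i.e. γ^4 - 760γ^2 + 100 = 0. So γ is a root of x^4 - 760x^2 + 100. This polynomial is irreducible over Q: it has no rational root (each ±√185 ± √195 is irrational), and any factorization into two quadratics over Q would force √(36075) ∈ Q (pairing opposite roots) or √185, √195 ∈ Q (other pairings), all impossible. Hence [Q(γ):Q] = 4 = [Q(√185, √195):Q], so Q(γ) = Q(√185, √195).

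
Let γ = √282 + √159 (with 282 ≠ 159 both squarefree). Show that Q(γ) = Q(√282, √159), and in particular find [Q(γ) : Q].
[Q(γ) : Q] = 4 (equivalently, Q(γ) = Q(√282, √159))

Obviously Q(γ) ⊆ Q(√282, √159), and [Q(√282, √159):Q] = 4 (since 282, 159 are distinct squarefree integers > 1 with 44838 not a perfect square). To show equality we compute the minimal polynomial of γ. From γ = √282 + √159: γ^2 = 282 + 2√(44838) + 159 = 441 + 2√(44838), so γ^2 - 441 = 2√(44838); squaring, (γ^2 - 441)^2 = 4·44838, i.e. γ^4 - 882γ^2 + 194481 - 179352 = 0, i.e. γ^4 - 882γ^2 + 15129 = 0. So γ is a root of x^4 - 882x^2 + 15129. This polynomial is irreducible over Q: it has no rational root (each ±√282 ± √159 is irrational), and any factorization into two quadratics over Q would force √(44838) ∈ Q (pairing opposite roots) or √282, √159 ∈ Q (other pairings), all impossible. Hence [Q(γ):Q] = 4 = [Q(√282, √159):Q], so Q(γ) = Q(√282, √159).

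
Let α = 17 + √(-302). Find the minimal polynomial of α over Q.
m_α(x) = x^2 - 34x + 591

From α - 17 = √(-302), squaring gives (α - 17)^2 = -302, i.e. α^2 - 34α + 289 = -302, so α^2 - 34α + 591 = 0. The discriminant of x^2 - 34x + 591 is (-34)^2 - 4·(591) = 1156 - 2364 = -1208, and 4·(-302) is not a perfect square in Q since -302 is squarefree and ≠ 1. Hence x^2 - 34x + 591 is irreducible over Q and is the minimal polynomial of α.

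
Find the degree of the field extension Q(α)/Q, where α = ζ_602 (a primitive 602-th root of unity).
[Q(α):Q] = 252

The minimal polynomial of ζ_602 over Q is the 602-th cyclotomic polynomial Φ_602(x), which is irreducible over Q and has degree φ(602) = 252. Hence [Q(α):Q] = φ(602) = 252.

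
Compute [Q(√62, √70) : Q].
[Q(√62, √70) : Q] = 4

[Q(√62):Q] = 2 (min poly x^2 - 62, irreducible since 62 is squarefree > 1). For the top step, suppose √70 ∈ Q(√62), say √70 = c + d√62 with c, d ∈ Q. Squaring: 70 = c^2 + 62d^2 + 2cd√62. Since √62 ∉ Q this forces 2cd = 0. If d = 0 then √70 = c ∈ Q, contradicting 70 squarefree > 1. If c = 0 then 70 = 62d^2, so 62·70 = (62d)^2 is a perfect square in Q — but 62·70 = 4340 is not a perfect square (since 62 and 70 are distinct squarefree integers). Contradiction. Hence √70 ∉ Q(√62), so x^2 - 70 stays irreducible over Q(√62) and [Q(√62, √70) : Q(√62)] = 2. By the tower law, [Q(√62, √70) : Q] = 2 · 2 = 4.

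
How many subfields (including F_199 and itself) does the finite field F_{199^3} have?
F_{199^3} has 2 subfields

The subfields of F_{p^n} are exactly the fields F_{p^d} for d | n (each is the fixed field of the unique index-d subgroup of Gal(F_{p^n}/F_p) ≅ Z/nZ). The divisors of n = 3 are {1, 3}, giving 2 subfields: F_{199^1}, F_{199^3}.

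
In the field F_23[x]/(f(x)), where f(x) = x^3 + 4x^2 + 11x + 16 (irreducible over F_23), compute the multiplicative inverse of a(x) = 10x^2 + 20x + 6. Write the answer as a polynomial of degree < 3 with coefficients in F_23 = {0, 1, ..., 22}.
a(x)^(-1) ≡ 8x^2 + 2x + 14 (mod f(x))

Since f is irreducible over F_23, F_23[x]/(f) is a field and a(x) ≠ 0 has an inverse. Apply the extended Euclidean algorithm to f(x) and a(x) in F_23[x]: f(x) = (7x + 14)·a(x) + (11x + 1);  a(x) = (3x + 12)·(11x + 1) + (17). The last nonzero remainder is the constant 17 = gcd(f, a) in F_23. Back-substituting through the division chain expresses 17 = s(x)·a(x) + t(x)·f(x) with s(x) ≡ 21x^2 + 11x + 8 (mod f), so (21x^2 + 11x + 8)·a(x) ≡ 17 (mod f). Multiplying by 17^(-1) ≡ 19 in F_23 gives a(x)^(-1) ≡ 19·(21x^2 + 11x + 8) ≡ 8x^2 + 2x + 14 (mod f). Check: (10x^2 + 20x + 6)·(8x^2 + 2x + 14) = 11x^4 + 19x^3 + 21x^2 + 16x + 15 ≡ 1 (mod x^3 + 4x^2 + 11x + 16).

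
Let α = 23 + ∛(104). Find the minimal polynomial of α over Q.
m_α(x) = x^3 - 69x^2 + 1587x - 12271

Set β = α - 23 = ∛(104), so β^3 = 104. Then (α - 23)^3 - 104 = 0, i.e. α is a root of g(x) = (x - 23)^3 - 104 = x^3 - 69x^2 + 1587x - 12271. Since g(x) = h(x - 23) where h(x) = x^3 - 104, and h is irreducible over Q (because 104 is not a perfect cube, so h has no rational root, and a monic cubic with no rational root is irreducible), g is also irreducible (irreducibility is preserved under the substitution x → x - 23). Hence m_α(x) = x^3 - 69x^2 + 1587x - 12271.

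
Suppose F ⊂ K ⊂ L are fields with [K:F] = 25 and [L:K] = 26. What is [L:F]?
[L:F] = 650

The tower law says that for any tower of field extensions F ⊂ K ⊂ L with finite degrees, [L:F] = [L:K] · [K:F]. Here this gives [L:F] = 26 · 25 = 650.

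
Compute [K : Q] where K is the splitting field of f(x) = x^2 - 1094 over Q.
[K : Q] = 2

f(x) = x^2 - 1094 factors as (x - √1094)(x + √1094). The splitting field is K = Q(√1094). Since 1094 is squarefree and > 1, it is not a perfect square, so x^2 - 1094 is irreducible over Q and [Q(√1094) : Q] = 2. Hence [K : Q] = 2.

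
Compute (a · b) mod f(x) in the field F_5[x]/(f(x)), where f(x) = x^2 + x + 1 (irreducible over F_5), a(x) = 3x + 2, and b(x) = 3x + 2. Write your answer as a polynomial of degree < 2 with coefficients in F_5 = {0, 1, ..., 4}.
a · b ≡ 3x (mod f(x))

Multiply in F_5[x]: a(x)·b(x) = (3x + 2)·(3x + 2) = 4x^2 + 2x + 4. This has degree ≥ 2, so divide by f(x) over F_5: 4x^2 + 2x + 4 = (4)·(x^2 + x + 1) + (3x). Hence a·b ≡ 3x (mod f). (F_5[x]/(f) is a field with 5^2 = 25 elements since f is irreducible of degree 2.)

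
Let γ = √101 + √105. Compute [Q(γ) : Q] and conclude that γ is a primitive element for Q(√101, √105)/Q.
[Q(γ) : Q] = 4 (equivalently, Q(γ) = Q(√101, √105))

Obviously Q(γ) ⊆ Q(√101, √105), and [Q(√101, √105):Q] = 4 (since 101, 105 are distinct squarefree integers > 1 with 10605 not a perfect square). To show equality we compute the minimal polynomial of γ. From γ = √101 + √105: γ^2 = 101 + 2√(10605) + 105 = 206 + 2√(10605), so γ^2 - 206 = 2√(10605); squaring, (γ^2 - 206)^2 = 4·10605, i.e. γ^4 - 412γ^2 + 42436 - 42420 = 0, i.e. γ^4 - 412γ^2 + 16 = 0. So γ is a root of x^4 - 412x^2 + 16. This polynomial is irreducible over Q: it has no rational root (each ±√101 ± √105 is irrational), and any factorization into two quadratics over Q would force √(10605) ∈ Q (pairing opposite roots) or √101, √105 ∈ Q (other pairings), all impossible. Hence [Q(γ):Q] = 4 = [Q(√101, √105):Q], so Q(γ) = Q(√101, √105).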